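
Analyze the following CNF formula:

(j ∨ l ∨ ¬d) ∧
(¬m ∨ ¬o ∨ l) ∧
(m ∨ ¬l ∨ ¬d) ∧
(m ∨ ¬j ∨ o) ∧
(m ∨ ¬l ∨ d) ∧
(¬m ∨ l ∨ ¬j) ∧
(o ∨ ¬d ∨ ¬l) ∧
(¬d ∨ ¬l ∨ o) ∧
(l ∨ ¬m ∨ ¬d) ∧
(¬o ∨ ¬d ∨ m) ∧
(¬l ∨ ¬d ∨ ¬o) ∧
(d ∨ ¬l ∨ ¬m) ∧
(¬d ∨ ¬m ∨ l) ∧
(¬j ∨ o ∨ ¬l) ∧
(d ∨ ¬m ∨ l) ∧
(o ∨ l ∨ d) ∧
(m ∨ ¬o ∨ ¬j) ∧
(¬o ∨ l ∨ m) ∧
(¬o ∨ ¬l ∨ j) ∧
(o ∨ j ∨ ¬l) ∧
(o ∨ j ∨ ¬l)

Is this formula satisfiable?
No

No, the formula is not satisfiable.

No assignment of truth values to the variables can make all 21 clauses true simultaneously.

The formula is UNSAT (unsatisfiable).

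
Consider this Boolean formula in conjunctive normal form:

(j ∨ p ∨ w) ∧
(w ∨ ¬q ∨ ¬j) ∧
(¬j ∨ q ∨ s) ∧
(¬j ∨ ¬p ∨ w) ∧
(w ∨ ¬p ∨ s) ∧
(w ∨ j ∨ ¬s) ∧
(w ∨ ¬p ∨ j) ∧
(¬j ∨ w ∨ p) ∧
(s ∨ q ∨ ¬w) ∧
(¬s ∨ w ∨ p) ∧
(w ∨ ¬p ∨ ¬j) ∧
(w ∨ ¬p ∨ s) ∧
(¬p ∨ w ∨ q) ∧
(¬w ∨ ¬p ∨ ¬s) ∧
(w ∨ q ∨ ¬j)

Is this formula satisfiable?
Yes

Yes, the formula is satisfiable.

One satisfying assignment is: j=True, s=False, w=True, q=True, p=True

Verification: With this assignment, all 15 clauses evaluate to true.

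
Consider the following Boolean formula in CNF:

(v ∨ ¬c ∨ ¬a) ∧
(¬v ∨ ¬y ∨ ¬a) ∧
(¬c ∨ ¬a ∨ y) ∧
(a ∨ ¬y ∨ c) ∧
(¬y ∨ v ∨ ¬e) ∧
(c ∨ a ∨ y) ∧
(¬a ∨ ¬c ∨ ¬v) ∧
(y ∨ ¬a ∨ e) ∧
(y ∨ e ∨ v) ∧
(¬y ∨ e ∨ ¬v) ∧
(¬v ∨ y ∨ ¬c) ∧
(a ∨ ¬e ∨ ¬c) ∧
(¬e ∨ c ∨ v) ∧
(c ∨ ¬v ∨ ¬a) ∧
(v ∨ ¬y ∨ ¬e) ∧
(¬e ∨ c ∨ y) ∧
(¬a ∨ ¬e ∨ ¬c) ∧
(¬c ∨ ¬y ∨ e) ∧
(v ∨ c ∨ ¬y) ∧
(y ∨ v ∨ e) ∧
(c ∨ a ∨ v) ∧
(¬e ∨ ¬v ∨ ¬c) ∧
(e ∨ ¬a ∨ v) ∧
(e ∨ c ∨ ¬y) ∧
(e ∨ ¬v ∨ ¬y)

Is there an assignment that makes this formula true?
No

No, the formula is not satisfiable.

No assignment of truth values to the variables can make all 25 clauses true simultaneously.

The formula is UNSAT (unsatisfiable).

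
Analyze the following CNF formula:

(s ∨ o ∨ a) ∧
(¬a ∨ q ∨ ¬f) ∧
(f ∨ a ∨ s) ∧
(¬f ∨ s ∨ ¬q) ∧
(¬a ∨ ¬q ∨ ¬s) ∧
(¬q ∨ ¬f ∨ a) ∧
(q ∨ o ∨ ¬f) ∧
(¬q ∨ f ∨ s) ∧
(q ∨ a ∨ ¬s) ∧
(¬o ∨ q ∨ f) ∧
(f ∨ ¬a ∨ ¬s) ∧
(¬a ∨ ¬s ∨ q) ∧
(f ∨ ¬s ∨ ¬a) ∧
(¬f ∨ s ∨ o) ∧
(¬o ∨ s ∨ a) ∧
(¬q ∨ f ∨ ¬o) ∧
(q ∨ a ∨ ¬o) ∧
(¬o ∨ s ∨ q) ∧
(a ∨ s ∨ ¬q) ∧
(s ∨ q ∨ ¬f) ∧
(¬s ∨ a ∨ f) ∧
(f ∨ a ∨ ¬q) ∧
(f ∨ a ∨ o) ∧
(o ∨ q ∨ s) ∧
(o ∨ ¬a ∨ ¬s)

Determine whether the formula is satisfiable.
No

No, the formula is not satisfiable.

No assignment of truth values to the variables can make all 25 clauses true simultaneously.

The formula is UNSAT (unsatisfiable).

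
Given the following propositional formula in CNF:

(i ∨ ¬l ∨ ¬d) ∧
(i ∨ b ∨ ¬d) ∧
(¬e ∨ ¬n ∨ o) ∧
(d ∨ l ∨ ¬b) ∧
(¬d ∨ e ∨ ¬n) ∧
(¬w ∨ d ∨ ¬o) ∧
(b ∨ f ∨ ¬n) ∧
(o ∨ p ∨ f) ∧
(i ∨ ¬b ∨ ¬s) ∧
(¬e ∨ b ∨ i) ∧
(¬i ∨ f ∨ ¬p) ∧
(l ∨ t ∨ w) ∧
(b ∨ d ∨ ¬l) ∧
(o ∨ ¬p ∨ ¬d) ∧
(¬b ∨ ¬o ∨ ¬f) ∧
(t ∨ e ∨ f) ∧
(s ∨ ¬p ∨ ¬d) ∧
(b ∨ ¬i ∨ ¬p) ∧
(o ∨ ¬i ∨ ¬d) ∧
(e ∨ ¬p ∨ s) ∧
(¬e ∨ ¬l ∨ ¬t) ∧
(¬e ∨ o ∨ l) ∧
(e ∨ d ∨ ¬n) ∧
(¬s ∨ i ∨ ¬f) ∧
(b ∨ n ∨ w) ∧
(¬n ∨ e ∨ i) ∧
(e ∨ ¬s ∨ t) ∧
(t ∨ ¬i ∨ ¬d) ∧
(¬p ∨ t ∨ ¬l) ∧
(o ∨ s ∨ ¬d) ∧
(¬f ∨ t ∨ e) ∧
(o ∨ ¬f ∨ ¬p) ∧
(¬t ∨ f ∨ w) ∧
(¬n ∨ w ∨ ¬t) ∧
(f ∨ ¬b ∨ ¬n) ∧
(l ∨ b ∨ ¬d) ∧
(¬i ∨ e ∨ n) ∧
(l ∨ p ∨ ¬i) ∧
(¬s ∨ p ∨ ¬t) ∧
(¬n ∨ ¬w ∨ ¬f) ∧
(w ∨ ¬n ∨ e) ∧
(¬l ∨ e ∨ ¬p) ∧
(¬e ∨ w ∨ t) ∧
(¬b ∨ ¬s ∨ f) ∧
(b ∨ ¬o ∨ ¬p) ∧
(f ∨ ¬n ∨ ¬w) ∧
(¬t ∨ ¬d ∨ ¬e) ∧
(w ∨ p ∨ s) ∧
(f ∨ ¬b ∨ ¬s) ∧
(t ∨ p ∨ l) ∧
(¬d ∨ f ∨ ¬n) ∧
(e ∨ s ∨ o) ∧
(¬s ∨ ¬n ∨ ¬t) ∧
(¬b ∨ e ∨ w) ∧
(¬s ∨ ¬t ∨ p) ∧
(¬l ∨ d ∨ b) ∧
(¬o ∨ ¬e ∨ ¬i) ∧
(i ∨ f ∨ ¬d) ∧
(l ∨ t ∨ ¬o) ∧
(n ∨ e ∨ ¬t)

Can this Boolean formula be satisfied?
Yes

Yes, the formula is satisfiable.

One satisfying assignment is: s=False, t=False, n=False, f=True, d=False, i=True, o=False, w=True, p=False, b=True, l=True, e=True

Verification: With this assignment, all 60 clauses evaluate to true.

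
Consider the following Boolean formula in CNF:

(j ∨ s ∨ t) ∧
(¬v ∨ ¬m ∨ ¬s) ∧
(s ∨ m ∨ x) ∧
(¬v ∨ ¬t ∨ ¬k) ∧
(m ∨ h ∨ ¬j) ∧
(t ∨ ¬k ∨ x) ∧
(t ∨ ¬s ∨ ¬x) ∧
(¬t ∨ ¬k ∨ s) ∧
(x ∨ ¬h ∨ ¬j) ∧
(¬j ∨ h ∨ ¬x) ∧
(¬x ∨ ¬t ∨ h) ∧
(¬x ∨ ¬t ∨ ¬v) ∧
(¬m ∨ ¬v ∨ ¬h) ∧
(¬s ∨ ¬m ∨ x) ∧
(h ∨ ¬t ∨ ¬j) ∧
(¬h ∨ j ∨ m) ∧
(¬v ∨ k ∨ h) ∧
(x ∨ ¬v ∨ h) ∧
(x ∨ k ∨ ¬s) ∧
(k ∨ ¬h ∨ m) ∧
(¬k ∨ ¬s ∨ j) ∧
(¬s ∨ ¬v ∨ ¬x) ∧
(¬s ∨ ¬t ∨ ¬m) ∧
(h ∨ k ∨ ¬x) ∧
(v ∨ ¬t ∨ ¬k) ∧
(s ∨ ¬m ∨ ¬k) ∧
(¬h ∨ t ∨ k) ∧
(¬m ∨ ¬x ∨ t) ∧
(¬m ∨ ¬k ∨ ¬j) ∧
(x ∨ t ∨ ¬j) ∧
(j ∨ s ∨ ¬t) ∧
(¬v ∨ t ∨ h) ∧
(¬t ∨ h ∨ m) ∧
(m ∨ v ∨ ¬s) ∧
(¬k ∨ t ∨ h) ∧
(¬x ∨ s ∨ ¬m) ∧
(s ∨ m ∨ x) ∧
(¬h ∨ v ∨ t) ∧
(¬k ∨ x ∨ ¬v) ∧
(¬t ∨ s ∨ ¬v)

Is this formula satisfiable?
Yes

Yes, the formula is satisfiable.

One satisfying assignment is: m=False, x=True, s=False, k=True, j=True, v=True, t=False, h=True

Verification: With this assignment, all 40 clauses evaluate to true.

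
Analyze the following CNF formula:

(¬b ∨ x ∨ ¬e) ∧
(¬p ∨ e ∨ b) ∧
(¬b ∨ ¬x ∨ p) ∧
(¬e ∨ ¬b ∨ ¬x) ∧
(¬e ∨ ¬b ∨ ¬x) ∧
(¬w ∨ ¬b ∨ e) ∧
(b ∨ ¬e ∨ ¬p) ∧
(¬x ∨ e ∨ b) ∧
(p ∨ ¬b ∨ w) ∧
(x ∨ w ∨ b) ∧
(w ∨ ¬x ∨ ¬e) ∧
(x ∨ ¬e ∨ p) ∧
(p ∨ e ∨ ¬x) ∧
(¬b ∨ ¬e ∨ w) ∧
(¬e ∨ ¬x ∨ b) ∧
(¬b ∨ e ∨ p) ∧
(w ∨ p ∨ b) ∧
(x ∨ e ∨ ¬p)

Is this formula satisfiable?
Yes

Yes, the formula is satisfiable.

One satisfying assignment is: e=False, x=False, p=False, w=True, b=False

Verification: With this assignment, all 18 clauses evaluate to true.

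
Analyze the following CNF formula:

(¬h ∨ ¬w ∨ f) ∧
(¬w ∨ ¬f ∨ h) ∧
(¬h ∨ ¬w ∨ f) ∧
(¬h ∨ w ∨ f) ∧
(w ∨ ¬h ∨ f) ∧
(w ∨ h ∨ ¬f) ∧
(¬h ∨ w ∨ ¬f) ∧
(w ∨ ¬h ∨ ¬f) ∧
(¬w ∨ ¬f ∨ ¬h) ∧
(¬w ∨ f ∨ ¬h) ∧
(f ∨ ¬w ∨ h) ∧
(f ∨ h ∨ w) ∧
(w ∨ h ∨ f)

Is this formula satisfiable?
No

No, the formula is not satisfiable.

No assignment of truth values to the variables can make all 13 clauses true simultaneously.

The formula is UNSAT (unsatisfiable).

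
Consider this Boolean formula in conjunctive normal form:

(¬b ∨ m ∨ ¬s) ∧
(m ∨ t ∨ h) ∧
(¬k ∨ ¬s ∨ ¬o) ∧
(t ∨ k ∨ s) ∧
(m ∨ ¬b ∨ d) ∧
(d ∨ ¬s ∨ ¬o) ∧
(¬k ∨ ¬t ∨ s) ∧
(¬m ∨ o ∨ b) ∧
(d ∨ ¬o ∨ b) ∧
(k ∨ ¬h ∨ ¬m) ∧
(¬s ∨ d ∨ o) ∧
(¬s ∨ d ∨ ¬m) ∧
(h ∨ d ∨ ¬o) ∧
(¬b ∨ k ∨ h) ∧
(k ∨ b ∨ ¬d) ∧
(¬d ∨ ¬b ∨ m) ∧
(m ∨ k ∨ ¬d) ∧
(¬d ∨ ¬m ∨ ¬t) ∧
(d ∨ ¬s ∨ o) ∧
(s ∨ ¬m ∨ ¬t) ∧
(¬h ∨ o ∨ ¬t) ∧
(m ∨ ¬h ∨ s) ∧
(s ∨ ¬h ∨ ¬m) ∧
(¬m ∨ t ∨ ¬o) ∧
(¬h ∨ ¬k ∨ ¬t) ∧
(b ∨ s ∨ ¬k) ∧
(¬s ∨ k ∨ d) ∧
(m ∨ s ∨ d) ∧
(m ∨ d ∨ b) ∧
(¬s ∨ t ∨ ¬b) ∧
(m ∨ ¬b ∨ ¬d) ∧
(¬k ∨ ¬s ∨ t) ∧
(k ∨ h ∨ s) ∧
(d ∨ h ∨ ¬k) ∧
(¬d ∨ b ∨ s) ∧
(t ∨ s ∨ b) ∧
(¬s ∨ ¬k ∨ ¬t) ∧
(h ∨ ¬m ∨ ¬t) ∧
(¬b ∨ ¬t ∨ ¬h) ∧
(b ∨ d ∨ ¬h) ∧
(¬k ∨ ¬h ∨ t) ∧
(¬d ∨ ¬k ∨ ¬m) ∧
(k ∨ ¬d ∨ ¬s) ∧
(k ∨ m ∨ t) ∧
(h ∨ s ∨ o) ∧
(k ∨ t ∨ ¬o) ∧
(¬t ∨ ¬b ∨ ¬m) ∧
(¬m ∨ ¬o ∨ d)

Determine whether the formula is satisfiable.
No

No, the formula is not satisfiable.

No assignment of truth values to the variables can make all 48 clauses true simultaneously.

The formula is UNSAT (unsatisfiable).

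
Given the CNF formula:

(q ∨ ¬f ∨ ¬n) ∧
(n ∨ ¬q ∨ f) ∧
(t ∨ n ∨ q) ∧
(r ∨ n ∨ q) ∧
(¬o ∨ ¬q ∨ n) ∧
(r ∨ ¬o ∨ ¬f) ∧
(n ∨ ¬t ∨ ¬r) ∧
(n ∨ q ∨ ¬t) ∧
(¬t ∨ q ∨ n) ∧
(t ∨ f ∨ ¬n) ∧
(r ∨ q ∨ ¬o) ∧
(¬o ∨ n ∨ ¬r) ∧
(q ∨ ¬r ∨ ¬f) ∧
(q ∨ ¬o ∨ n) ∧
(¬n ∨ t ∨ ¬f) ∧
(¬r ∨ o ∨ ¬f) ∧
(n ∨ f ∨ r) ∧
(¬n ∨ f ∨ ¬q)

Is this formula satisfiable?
Yes

Yes, the formula is satisfiable.

One satisfying assignment is: f=True, o=False, n=False, q=True, t=False, r=False

Verification: With this assignment, all 18 clauses evaluate to true.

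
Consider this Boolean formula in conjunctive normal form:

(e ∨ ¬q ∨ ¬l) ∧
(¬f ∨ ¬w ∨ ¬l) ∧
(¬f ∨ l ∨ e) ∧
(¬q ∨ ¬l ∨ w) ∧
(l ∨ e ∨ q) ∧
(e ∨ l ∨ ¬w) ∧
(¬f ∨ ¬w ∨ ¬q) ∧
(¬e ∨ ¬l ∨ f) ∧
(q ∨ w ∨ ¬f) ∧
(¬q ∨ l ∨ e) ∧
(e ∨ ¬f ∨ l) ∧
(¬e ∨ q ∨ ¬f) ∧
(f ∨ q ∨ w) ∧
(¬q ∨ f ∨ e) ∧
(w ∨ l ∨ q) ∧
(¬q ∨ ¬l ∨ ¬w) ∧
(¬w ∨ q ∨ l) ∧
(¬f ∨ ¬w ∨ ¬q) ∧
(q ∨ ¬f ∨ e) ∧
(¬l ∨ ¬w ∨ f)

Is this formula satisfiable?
Yes

Yes, the formula is satisfiable.

One satisfying assignment is: f=False, w=False, e=True, l=False, q=True

Verification: With this assignment, all 20 clauses evaluate to true.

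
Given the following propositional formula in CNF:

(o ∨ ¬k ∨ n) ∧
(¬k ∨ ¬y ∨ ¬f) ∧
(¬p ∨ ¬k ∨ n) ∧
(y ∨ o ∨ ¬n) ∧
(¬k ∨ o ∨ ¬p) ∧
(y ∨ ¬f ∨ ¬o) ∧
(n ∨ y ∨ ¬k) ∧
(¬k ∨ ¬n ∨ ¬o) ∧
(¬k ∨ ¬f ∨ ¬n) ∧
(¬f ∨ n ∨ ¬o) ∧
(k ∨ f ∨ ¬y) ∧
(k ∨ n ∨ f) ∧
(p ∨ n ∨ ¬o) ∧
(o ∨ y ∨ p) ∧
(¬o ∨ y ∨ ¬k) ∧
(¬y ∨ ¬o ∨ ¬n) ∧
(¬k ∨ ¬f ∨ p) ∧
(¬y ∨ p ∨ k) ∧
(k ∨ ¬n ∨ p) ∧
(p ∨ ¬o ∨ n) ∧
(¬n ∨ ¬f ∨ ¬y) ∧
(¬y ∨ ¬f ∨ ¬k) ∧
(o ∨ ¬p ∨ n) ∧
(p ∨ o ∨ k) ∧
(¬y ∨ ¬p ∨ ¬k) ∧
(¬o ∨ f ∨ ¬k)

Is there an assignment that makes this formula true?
Yes

Yes, the formula is satisfiable.

One satisfying assignment is: k=False, n=True, p=True, f=False, o=True, y=False

Verification: With this assignment, all 26 clauses evaluate to true.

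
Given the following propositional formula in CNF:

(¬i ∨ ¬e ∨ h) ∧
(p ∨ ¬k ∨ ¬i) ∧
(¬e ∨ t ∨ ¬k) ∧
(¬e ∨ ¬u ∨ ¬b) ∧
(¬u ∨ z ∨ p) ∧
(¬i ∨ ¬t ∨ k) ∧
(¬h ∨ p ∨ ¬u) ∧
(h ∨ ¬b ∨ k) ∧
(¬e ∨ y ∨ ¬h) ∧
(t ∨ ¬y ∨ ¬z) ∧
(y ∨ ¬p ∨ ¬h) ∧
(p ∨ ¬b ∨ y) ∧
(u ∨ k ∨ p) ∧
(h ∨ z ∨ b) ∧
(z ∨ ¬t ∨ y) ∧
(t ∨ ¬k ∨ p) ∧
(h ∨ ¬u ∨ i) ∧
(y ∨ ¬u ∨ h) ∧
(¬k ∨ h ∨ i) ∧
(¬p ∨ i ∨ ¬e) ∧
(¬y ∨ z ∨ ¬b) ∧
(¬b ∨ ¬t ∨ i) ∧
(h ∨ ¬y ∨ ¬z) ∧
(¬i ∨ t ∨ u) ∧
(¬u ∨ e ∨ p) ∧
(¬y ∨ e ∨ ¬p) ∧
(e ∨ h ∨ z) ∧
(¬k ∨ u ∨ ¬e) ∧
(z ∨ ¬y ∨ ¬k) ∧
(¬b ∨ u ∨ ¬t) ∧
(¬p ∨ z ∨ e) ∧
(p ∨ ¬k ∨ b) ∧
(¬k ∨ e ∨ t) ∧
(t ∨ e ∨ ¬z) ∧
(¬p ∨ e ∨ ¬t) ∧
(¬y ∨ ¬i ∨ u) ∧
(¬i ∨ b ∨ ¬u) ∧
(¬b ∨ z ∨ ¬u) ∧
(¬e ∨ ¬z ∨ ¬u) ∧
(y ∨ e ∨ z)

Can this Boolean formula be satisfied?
No

No, the formula is not satisfiable.

No assignment of truth values to the variables can make all 40 clauses true simultaneously.

The formula is UNSAT (unsatisfiable).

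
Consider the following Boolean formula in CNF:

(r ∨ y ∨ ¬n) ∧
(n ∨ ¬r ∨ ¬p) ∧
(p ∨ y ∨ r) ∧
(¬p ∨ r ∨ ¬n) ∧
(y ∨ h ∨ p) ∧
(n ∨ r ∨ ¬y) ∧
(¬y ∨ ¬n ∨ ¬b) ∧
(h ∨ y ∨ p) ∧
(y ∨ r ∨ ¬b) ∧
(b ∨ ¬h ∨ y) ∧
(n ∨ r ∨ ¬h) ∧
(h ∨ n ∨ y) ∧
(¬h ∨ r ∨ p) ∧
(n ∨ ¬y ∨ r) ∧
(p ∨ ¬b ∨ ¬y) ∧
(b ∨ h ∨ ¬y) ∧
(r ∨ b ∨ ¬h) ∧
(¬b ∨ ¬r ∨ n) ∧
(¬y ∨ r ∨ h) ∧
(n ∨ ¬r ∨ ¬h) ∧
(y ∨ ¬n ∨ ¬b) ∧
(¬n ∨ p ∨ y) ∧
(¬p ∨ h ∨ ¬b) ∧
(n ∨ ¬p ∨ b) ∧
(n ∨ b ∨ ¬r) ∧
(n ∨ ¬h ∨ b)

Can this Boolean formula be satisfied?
Yes

Yes, the formula is satisfiable.

One satisfying assignment is: n=True, b=False, h=False, y=False, p=True, r=True

Verification: With this assignment, all 26 clauses evaluate to true.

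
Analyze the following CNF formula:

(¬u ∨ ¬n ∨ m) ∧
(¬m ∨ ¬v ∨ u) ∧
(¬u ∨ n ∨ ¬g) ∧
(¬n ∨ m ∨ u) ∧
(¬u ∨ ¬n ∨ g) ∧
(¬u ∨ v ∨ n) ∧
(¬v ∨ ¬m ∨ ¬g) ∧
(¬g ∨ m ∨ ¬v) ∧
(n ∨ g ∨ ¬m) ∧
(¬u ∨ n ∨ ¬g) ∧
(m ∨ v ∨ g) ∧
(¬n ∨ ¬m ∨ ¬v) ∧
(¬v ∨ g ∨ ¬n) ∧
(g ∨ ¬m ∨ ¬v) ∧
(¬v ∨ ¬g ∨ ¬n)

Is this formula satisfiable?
Yes

Yes, the formula is satisfiable.

One satisfying assignment is: v=True, u=False, m=False, g=False, n=False

Verification: With this assignment, all 15 clauses evaluate to true.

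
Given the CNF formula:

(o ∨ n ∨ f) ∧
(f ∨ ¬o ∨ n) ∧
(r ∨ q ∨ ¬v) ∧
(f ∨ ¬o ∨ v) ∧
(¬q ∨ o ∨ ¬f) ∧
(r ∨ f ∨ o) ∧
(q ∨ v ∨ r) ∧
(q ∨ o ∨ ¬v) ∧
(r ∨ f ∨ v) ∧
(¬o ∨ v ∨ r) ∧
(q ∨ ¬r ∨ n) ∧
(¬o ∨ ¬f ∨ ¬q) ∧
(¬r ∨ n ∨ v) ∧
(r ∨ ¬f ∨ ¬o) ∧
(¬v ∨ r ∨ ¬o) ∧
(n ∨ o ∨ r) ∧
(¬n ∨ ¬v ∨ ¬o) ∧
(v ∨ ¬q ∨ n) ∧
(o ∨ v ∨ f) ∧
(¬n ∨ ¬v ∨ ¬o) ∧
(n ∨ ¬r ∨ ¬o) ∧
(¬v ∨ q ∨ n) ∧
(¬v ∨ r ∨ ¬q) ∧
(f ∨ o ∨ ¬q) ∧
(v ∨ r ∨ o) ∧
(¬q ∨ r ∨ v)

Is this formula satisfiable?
Yes

Yes, the formula is satisfiable.

One satisfying assignment is: v=False, q=False, r=True, f=True, n=True, o=True

Verification: With this assignment, all 26 clauses evaluate to true.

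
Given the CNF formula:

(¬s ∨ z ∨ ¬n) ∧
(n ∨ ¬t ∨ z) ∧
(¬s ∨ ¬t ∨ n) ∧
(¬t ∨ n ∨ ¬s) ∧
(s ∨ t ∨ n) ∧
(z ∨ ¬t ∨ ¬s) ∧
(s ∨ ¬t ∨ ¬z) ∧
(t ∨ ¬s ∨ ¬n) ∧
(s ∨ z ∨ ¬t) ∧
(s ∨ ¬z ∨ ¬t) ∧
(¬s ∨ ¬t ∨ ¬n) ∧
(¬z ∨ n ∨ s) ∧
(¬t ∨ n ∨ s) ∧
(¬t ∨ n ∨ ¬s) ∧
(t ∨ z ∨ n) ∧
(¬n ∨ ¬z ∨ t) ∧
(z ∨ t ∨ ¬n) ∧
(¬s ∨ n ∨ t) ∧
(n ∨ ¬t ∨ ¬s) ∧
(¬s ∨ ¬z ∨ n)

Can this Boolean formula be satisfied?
No

No, the formula is not satisfiable.

No assignment of truth values to the variables can make all 20 clauses true simultaneously.

The formula is UNSAT (unsatisfiable).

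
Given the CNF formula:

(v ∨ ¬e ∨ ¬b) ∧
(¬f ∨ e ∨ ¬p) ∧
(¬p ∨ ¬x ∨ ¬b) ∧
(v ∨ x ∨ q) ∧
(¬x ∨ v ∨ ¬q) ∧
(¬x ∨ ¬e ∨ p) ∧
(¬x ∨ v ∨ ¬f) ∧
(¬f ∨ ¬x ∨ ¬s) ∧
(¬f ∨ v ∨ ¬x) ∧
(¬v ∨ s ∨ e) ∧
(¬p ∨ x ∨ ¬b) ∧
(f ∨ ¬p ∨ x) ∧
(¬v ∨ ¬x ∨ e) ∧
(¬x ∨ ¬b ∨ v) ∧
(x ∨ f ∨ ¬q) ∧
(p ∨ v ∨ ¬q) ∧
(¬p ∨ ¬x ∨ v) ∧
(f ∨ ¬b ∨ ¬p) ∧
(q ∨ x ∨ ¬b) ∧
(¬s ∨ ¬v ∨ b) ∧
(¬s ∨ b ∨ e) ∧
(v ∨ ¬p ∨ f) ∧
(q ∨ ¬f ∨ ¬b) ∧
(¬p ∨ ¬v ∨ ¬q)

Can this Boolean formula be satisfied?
Yes

Yes, the formula is satisfiable.

One satisfying assignment is: x=False, b=False, e=True, s=False, f=False, v=True, q=False, p=False

Verification: With this assignment, all 24 clauses evaluate to true.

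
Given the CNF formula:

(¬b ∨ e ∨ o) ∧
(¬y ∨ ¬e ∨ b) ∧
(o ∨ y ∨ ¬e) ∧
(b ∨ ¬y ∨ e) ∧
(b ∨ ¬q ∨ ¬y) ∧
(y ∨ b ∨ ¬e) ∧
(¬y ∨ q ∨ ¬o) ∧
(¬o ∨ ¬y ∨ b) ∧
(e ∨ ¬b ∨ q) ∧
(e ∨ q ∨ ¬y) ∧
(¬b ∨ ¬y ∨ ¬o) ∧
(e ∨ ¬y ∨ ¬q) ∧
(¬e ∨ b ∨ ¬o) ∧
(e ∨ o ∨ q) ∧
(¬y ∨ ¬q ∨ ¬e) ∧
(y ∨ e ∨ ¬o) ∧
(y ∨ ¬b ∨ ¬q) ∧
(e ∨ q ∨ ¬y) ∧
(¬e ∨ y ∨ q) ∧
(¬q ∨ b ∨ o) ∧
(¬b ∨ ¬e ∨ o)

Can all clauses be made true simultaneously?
No

No, the formula is not satisfiable.

No assignment of truth values to the variables can make all 21 clauses true simultaneously.

The formula is UNSAT (unsatisfiable).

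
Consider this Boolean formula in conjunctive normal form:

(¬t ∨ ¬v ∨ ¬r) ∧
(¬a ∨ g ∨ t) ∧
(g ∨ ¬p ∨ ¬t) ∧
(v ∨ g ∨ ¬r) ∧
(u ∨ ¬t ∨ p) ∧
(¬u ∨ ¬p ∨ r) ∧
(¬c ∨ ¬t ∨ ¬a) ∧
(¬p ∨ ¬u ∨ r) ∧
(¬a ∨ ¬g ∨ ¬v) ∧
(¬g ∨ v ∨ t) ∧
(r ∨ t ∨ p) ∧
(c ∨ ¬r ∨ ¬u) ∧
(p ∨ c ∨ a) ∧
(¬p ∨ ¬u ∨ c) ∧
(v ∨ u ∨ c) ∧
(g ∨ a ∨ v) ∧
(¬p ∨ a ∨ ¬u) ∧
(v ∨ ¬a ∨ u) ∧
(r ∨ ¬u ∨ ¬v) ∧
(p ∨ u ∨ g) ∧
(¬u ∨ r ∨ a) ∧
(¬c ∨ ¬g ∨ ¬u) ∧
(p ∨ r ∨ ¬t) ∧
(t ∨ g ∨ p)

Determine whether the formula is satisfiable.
Yes

Yes, the formula is satisfiable.

One satisfying assignment is: t=False, p=False, u=False, a=False, r=True, v=True, g=True, c=True

Verification: With this assignment, all 24 clauses evaluate to true.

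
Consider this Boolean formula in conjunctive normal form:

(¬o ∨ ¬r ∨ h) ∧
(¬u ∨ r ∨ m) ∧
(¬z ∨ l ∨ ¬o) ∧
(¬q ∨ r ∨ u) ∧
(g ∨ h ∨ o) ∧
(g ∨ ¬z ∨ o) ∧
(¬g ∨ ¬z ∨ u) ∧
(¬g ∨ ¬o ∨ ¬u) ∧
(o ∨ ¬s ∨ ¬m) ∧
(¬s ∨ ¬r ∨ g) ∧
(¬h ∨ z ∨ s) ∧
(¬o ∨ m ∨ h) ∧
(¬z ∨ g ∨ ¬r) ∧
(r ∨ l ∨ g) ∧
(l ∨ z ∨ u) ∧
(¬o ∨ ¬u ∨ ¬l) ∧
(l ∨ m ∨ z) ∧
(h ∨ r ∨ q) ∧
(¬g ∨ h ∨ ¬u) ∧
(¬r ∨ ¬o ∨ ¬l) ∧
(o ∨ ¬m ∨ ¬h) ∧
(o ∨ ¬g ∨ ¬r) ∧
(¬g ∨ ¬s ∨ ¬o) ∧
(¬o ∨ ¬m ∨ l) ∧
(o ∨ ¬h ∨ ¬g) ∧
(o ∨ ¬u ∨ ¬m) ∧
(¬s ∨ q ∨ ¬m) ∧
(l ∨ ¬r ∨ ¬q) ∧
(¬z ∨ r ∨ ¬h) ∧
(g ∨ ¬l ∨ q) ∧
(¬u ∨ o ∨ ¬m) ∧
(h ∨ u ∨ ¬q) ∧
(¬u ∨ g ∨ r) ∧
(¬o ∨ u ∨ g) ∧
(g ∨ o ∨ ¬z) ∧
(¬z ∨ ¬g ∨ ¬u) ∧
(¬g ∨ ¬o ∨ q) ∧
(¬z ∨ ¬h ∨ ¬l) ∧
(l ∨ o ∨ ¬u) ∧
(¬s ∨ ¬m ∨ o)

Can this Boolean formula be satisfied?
No

No, the formula is not satisfiable.

No assignment of truth values to the variables can make all 40 clauses true simultaneously.

The formula is UNSAT (unsatisfiable).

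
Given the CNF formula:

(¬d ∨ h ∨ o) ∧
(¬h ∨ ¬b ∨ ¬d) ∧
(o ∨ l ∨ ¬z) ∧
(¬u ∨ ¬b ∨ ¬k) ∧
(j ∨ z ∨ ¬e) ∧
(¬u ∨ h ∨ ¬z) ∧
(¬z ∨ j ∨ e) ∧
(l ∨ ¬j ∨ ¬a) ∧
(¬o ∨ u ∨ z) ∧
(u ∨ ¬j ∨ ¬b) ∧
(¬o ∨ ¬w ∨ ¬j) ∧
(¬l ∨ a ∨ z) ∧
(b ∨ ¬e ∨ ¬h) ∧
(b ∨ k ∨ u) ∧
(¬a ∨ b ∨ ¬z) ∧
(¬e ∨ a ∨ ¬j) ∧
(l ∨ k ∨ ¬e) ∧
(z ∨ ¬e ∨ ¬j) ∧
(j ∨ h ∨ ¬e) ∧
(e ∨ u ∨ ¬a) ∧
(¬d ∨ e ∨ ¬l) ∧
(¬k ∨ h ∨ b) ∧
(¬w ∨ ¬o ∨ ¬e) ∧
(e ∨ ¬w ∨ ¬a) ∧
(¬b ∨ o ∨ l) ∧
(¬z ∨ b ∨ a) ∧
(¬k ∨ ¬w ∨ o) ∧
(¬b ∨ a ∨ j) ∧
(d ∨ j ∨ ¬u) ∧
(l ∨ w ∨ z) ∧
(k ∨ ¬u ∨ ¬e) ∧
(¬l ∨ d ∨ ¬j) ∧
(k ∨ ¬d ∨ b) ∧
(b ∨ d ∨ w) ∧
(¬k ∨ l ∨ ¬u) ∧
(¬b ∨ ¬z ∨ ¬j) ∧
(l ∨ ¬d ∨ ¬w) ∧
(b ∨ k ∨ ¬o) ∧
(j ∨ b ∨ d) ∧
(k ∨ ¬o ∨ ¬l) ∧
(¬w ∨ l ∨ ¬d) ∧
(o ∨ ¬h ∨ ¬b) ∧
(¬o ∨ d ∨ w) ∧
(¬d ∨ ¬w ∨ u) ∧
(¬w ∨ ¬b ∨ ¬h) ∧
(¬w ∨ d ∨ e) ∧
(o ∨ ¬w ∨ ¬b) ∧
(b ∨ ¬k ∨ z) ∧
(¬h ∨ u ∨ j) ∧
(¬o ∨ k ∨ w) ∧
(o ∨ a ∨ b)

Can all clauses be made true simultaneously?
No

No, the formula is not satisfiable.

No assignment of truth values to the variables can make all 51 clauses true simultaneously.

The formula is UNSAT (unsatisfiable).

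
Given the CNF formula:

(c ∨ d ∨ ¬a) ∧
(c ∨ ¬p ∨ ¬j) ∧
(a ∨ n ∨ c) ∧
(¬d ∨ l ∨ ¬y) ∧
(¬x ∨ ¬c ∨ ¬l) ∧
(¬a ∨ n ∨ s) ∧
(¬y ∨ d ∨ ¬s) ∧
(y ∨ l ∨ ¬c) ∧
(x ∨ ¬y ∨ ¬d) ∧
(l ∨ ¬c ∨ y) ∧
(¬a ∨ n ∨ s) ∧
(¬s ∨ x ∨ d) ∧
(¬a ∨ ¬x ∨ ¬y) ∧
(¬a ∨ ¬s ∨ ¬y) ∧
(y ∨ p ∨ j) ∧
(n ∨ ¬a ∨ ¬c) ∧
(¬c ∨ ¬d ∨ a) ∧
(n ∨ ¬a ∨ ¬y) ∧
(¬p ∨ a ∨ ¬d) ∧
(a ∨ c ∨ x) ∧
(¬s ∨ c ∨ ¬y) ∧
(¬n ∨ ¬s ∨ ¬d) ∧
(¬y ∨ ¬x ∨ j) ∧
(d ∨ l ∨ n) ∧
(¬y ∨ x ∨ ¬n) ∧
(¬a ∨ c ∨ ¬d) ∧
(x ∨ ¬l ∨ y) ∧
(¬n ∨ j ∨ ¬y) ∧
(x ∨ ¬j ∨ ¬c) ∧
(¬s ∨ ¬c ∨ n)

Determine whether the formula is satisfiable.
Yes

Yes, the formula is satisfiable.

One satisfying assignment is: j=True, l=False, p=False, c=False, a=False, n=True, x=True, s=False, y=False, d=True

Verification: With this assignment, all 30 clauses evaluate to true.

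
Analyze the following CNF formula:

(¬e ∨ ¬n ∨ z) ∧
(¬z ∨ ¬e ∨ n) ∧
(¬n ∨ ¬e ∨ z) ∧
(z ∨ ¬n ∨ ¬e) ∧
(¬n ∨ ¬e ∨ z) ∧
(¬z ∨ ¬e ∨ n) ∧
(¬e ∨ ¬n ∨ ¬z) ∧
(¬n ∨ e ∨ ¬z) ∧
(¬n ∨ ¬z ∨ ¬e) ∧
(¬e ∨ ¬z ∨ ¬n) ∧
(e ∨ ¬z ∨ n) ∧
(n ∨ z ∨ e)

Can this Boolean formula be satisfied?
Yes

Yes, the formula is satisfiable.

One satisfying assignment is: e=False, z=False, n=True

Verification: With this assignment, all 12 clauses evaluate to true.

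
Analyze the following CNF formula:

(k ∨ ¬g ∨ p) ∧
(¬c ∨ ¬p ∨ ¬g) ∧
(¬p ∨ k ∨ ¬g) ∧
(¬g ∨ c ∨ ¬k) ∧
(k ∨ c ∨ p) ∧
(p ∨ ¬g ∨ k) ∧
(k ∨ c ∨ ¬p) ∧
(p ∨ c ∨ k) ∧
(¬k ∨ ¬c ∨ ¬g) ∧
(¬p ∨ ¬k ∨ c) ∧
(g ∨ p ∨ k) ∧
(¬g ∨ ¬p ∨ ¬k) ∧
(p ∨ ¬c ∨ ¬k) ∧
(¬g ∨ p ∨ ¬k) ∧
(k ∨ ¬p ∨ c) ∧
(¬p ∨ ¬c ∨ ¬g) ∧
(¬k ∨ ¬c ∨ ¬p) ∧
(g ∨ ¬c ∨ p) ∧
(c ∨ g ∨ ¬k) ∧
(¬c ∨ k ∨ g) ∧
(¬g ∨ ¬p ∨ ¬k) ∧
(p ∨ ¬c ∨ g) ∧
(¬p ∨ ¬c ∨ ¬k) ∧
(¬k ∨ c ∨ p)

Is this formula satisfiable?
No

No, the formula is not satisfiable.

No assignment of truth values to the variables can make all 24 clauses true simultaneously.

The formula is UNSAT (unsatisfiable).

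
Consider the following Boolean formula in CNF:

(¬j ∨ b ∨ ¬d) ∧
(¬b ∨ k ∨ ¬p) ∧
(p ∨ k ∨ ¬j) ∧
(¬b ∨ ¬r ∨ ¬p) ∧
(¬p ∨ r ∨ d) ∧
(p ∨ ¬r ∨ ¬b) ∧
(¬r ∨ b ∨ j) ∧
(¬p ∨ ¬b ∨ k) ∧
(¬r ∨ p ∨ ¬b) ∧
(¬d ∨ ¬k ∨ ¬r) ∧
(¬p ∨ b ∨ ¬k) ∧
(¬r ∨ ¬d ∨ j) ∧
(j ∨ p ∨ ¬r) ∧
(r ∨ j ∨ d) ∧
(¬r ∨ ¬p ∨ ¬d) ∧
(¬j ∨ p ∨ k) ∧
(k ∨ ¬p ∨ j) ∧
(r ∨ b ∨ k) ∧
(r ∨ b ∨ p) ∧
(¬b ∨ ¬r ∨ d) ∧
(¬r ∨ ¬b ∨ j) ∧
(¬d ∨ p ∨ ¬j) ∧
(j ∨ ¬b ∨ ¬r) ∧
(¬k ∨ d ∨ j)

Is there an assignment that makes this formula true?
Yes

Yes, the formula is satisfiable.

One satisfying assignment is: k=False, d=True, b=True, p=False, j=False, r=False

Verification: With this assignment, all 24 clauses evaluate to true.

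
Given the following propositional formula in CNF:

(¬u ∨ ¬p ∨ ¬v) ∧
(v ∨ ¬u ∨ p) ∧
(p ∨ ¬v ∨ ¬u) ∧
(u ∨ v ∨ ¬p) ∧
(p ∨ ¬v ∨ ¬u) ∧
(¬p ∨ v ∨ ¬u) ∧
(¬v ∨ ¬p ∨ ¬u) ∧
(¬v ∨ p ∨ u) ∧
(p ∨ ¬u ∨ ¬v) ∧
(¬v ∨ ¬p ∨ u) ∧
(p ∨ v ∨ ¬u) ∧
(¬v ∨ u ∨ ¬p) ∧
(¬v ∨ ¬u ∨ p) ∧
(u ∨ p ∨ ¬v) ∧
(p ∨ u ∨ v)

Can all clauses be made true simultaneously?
No

No, the formula is not satisfiable.

No assignment of truth values to the variables can make all 15 clauses true simultaneously.

The formula is UNSAT (unsatisfiable).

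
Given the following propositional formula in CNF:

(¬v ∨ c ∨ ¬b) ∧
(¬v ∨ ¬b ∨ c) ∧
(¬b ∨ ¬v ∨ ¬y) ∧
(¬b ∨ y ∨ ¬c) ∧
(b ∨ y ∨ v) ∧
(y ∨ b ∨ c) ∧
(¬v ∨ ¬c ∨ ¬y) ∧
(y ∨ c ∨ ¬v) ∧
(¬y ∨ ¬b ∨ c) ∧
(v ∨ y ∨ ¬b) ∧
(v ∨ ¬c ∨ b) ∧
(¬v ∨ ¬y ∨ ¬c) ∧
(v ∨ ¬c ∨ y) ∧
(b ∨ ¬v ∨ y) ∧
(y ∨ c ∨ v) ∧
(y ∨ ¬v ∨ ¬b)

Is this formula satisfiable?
Yes

Yes, the formula is satisfiable.

One satisfying assignment is: c=True, v=False, y=True, b=True

Verification: With this assignment, all 16 clauses evaluate to true.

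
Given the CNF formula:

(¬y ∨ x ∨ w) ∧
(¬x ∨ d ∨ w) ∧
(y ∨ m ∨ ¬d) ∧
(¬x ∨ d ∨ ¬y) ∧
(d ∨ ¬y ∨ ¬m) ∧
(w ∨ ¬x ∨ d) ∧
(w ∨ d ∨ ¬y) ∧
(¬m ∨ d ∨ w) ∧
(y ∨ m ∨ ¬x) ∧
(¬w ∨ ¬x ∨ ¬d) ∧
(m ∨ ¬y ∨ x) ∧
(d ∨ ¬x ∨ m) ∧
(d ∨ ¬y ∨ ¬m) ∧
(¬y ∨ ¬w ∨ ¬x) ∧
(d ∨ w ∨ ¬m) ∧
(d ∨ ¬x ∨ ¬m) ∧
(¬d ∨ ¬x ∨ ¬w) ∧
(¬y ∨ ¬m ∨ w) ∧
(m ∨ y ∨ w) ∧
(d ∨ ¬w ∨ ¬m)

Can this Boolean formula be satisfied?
Yes

Yes, the formula is satisfiable.

One satisfying assignment is: d=False, y=False, x=False, w=True, m=False

Verification: With this assignment, all 20 clauses evaluate to true.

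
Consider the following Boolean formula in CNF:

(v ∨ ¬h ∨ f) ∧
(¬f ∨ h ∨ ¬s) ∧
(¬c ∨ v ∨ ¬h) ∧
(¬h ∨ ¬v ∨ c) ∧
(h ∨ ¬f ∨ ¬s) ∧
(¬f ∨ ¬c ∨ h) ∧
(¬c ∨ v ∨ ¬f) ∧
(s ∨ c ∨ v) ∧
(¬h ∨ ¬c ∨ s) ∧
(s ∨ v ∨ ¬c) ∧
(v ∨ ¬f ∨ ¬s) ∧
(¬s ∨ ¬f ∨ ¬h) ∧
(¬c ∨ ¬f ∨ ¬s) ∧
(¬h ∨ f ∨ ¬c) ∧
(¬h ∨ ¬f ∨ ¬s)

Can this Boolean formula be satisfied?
Yes

Yes, the formula is satisfiable.

One satisfying assignment is: c=False, h=False, v=False, f=False, s=True

Verification: With this assignment, all 15 clauses evaluate to true.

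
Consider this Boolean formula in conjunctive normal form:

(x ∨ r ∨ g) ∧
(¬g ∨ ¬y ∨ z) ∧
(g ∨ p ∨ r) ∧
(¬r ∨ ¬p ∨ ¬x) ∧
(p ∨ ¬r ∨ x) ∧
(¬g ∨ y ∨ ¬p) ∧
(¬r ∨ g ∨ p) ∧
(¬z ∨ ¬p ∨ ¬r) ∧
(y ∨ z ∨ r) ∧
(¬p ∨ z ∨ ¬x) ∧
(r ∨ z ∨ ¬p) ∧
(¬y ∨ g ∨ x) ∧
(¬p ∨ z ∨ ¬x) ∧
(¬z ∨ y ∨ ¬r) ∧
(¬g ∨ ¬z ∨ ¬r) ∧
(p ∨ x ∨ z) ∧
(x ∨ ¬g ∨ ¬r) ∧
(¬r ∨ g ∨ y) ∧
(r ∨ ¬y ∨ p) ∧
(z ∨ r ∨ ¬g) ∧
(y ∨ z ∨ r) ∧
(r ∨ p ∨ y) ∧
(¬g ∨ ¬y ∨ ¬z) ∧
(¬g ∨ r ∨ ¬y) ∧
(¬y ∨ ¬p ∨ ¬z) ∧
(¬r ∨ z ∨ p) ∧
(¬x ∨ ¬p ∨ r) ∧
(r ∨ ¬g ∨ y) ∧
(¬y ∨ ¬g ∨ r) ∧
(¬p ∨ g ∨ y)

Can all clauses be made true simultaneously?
No

No, the formula is not satisfiable.

No assignment of truth values to the variables can make all 30 clauses true simultaneously.

The formula is UNSAT (unsatisfiable).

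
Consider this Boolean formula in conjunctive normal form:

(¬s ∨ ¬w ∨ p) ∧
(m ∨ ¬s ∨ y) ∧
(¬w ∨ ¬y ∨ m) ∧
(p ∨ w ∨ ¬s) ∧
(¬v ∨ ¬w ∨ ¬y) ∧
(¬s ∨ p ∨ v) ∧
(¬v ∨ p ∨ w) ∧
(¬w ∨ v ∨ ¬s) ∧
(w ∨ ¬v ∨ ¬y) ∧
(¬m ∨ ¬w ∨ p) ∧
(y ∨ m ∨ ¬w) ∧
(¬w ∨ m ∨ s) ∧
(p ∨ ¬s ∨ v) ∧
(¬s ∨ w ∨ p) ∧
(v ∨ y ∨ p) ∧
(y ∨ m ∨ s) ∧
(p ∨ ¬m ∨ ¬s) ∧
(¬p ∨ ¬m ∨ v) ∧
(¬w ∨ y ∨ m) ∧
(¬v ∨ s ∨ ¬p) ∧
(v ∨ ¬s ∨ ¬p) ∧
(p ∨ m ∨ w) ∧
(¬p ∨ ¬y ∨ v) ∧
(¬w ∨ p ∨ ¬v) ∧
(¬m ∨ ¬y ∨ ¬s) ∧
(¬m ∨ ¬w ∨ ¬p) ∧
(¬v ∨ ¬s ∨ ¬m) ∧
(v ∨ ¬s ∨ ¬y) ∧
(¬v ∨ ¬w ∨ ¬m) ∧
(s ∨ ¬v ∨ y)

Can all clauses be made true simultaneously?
Yes

Yes, the formula is satisfiable.

One satisfying assignment is: y=True, s=False, m=True, v=False, p=False, w=False

Verification: With this assignment, all 30 clauses evaluate to true.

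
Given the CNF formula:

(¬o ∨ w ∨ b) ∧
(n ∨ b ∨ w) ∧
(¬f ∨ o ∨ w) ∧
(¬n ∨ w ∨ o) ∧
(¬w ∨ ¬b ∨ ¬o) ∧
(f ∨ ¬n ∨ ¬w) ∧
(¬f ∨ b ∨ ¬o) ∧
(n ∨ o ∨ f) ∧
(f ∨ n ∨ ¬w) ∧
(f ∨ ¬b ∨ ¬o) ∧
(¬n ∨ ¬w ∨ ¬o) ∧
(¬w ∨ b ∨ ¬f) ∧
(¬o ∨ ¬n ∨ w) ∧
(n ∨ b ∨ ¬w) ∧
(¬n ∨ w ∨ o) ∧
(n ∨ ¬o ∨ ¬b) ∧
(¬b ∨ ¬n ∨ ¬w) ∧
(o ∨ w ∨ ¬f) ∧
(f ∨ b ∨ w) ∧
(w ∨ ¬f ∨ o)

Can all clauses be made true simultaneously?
Yes

Yes, the formula is satisfiable.

One satisfying assignment is: w=True, o=False, n=False, b=True, f=True

Verification: With this assignment, all 20 clauses evaluate to true.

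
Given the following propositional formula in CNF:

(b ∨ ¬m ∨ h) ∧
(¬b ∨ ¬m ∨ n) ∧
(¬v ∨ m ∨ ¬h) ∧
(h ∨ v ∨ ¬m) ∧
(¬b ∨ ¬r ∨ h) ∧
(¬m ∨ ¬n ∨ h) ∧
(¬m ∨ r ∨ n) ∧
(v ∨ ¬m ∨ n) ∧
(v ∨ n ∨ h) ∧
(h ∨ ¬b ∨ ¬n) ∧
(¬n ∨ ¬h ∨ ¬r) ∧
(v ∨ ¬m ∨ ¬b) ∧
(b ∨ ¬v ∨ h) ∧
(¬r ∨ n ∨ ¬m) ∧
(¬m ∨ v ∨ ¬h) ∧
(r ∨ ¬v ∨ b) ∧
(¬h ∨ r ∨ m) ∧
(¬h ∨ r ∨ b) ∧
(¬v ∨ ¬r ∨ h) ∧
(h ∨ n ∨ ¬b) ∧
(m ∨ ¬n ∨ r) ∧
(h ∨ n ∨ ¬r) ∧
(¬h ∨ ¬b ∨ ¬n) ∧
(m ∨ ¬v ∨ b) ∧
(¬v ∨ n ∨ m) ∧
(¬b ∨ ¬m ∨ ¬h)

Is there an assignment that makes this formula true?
Yes

Yes, the formula is satisfiable.

One satisfying assignment is: v=False, r=True, b=True, n=False, m=False, h=True

Verification: With this assignment, all 26 clauses evaluate to true.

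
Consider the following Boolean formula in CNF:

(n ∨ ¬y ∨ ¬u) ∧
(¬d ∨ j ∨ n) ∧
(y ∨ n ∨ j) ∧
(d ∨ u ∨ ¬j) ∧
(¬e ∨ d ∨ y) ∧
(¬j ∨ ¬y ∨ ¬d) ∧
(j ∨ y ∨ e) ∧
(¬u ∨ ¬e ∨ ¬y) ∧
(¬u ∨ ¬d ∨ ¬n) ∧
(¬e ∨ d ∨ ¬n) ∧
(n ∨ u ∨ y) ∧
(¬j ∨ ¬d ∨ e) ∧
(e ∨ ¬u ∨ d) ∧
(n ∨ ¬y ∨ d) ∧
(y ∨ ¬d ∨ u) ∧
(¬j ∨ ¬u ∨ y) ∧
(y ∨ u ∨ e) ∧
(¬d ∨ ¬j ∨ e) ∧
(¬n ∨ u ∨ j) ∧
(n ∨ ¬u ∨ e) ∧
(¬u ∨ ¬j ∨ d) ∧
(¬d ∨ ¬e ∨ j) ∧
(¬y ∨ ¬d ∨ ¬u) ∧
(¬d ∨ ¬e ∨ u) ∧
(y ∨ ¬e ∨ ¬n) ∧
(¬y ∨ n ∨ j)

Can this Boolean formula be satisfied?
No

No, the formula is not satisfiable.

No assignment of truth values to the variables can make all 26 clauses true simultaneously.

The formula is UNSAT (unsatisfiable).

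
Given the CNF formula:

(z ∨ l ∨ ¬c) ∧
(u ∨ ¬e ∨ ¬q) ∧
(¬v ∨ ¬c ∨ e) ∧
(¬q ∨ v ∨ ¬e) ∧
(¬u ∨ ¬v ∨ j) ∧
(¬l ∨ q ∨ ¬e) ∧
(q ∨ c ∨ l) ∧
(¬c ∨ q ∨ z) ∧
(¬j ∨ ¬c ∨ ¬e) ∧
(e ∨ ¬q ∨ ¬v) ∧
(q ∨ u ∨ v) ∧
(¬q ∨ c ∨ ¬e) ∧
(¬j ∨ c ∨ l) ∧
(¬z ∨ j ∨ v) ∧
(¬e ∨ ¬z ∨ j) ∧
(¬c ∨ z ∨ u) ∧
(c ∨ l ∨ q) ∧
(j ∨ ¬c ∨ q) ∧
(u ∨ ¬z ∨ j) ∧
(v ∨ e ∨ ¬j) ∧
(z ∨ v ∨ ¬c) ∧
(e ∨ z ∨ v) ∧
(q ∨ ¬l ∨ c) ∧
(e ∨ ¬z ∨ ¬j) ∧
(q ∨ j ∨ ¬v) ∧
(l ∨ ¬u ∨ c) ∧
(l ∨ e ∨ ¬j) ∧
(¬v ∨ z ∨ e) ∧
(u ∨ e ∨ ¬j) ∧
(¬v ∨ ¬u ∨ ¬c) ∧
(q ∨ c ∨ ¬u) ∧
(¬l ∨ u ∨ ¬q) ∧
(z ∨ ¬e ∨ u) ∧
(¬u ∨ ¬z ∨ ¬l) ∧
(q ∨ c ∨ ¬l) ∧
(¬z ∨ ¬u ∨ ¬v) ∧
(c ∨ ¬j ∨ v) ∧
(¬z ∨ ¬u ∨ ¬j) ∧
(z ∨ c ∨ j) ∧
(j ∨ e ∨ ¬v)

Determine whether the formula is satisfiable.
No

No, the formula is not satisfiable.

No assignment of truth values to the variables can make all 40 clauses true simultaneously.

The formula is UNSAT (unsatisfiable).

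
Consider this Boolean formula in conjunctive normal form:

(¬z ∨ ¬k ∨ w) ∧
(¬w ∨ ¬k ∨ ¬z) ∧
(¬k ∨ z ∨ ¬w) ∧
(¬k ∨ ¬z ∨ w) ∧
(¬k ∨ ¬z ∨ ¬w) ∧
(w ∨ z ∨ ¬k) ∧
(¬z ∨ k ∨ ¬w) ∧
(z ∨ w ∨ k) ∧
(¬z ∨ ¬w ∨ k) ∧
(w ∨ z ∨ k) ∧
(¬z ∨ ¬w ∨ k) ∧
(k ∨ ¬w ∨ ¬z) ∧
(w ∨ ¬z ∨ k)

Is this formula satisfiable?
Yes

Yes, the formula is satisfiable.

One satisfying assignment is: k=False, z=False, w=True

Verification: With this assignment, all 13 clauses evaluate to true.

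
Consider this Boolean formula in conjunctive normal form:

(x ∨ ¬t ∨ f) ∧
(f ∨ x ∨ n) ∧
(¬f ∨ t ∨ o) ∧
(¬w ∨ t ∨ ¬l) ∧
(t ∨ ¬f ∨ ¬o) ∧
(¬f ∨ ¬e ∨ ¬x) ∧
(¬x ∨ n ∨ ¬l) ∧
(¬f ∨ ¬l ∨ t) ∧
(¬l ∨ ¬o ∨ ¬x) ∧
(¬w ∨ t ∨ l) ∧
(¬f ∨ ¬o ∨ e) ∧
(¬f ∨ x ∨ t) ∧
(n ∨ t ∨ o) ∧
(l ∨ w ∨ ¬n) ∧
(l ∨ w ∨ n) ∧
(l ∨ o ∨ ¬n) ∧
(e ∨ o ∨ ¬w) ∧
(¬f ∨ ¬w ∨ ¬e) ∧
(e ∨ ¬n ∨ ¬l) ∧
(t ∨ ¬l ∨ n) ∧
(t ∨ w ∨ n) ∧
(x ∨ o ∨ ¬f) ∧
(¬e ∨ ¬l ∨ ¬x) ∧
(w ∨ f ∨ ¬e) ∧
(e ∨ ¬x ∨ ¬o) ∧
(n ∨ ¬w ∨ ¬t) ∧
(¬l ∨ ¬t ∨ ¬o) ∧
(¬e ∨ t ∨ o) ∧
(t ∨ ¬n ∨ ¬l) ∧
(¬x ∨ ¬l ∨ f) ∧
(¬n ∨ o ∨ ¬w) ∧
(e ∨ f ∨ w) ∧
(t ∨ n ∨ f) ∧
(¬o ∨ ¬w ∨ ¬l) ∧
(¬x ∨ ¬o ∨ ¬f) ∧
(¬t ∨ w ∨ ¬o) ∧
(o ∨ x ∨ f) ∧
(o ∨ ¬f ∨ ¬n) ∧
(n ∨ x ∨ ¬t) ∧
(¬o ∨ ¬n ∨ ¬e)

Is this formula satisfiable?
No

No, the formula is not satisfiable.

No assignment of truth values to the variables can make all 40 clauses true simultaneously.

The formula is UNSAT (unsatisfiable).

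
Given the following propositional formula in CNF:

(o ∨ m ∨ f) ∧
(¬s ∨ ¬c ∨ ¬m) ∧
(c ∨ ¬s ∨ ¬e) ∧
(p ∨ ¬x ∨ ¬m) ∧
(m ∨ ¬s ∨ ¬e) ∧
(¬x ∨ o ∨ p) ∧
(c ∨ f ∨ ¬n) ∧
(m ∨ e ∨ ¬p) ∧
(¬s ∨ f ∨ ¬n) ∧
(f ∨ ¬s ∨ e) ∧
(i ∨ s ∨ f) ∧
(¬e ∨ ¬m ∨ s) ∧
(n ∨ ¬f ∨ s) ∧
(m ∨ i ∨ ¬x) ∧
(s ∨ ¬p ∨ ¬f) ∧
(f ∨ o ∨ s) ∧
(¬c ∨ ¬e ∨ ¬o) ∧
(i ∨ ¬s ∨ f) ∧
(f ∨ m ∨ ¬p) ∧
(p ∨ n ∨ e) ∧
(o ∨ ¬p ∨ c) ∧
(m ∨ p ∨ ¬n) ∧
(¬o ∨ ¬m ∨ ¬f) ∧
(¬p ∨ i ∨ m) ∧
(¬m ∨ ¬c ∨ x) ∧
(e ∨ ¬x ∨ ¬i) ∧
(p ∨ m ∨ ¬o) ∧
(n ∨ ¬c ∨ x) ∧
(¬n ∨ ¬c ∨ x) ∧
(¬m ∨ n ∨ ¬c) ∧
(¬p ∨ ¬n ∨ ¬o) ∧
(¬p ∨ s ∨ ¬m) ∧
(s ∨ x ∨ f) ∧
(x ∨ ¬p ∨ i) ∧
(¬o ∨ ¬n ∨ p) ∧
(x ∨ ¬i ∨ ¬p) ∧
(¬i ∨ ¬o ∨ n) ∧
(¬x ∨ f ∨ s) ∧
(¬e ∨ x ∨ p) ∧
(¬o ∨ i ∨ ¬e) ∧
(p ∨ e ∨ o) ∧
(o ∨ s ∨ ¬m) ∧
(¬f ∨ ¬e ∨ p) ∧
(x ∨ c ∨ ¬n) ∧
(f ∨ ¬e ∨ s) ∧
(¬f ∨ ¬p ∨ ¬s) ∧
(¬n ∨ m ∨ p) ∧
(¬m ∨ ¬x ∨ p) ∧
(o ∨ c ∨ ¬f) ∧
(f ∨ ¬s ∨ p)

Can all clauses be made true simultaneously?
No

No, the formula is not satisfiable.

No assignment of truth values to the variables can make all 50 clauses true simultaneously.

The formula is UNSAT (unsatisfiable).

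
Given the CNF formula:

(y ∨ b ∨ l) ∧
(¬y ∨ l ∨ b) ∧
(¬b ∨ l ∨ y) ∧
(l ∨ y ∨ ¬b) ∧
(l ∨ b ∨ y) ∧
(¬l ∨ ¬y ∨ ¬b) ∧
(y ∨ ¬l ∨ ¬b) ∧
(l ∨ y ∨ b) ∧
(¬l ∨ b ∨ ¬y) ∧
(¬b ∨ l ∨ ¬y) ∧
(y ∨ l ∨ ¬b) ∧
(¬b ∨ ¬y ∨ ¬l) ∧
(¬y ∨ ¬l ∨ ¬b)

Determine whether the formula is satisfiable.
Yes

Yes, the formula is satisfiable.

One satisfying assignment is: y=False, b=False, l=True

Verification: With this assignment, all 13 clauses evaluate to true.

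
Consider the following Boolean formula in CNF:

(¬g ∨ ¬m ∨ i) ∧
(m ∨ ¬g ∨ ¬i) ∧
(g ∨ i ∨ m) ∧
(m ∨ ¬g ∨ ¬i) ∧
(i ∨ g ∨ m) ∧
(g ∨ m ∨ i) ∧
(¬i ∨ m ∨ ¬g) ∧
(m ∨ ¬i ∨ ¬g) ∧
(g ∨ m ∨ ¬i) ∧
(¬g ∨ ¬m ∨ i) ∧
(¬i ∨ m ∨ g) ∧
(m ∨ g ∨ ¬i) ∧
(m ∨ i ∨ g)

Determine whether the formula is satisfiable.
Yes

Yes, the formula is satisfiable.

One satisfying assignment is: m=True, i=False, g=False

Verification: With this assignment, all 13 clauses evaluate to true.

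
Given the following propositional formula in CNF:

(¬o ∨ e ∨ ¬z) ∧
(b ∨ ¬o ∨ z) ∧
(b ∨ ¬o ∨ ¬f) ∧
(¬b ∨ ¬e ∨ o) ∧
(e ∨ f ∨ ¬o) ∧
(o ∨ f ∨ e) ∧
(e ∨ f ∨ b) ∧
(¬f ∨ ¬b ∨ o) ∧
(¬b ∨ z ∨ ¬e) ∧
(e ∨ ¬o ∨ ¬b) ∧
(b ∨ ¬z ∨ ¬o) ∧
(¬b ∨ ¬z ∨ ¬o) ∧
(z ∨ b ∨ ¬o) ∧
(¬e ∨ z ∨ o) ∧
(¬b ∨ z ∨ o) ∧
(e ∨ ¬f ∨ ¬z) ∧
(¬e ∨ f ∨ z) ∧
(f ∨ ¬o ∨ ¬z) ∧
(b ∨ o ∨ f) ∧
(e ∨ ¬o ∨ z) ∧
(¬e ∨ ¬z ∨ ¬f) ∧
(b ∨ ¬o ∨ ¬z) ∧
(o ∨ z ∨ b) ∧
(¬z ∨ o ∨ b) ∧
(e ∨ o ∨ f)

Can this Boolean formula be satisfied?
No

No, the formula is not satisfiable.

No assignment of truth values to the variables can make all 25 clauses true simultaneously.

The formula is UNSAT (unsatisfiable).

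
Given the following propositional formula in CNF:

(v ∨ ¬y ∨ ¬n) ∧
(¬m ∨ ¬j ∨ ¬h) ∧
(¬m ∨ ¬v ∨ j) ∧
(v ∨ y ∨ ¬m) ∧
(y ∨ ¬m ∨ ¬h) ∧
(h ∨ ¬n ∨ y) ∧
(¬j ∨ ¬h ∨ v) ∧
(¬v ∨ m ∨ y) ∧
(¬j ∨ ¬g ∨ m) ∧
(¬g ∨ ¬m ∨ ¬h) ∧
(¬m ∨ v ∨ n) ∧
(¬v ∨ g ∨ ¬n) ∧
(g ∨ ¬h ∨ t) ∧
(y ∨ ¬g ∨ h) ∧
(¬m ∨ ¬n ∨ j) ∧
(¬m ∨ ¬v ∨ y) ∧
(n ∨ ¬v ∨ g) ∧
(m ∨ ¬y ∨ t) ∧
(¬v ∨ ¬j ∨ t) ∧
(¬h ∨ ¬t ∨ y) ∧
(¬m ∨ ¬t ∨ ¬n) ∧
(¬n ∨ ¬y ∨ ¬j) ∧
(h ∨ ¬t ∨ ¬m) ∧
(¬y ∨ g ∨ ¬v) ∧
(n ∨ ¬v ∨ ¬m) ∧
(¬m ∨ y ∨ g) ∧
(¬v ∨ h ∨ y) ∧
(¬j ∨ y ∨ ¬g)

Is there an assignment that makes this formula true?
Yes

Yes, the formula is satisfiable.

One satisfying assignment is: g=False, m=False, y=False, n=False, j=False, v=False, h=False, t=False

Verification: With this assignment, all 28 clauses evaluate to true.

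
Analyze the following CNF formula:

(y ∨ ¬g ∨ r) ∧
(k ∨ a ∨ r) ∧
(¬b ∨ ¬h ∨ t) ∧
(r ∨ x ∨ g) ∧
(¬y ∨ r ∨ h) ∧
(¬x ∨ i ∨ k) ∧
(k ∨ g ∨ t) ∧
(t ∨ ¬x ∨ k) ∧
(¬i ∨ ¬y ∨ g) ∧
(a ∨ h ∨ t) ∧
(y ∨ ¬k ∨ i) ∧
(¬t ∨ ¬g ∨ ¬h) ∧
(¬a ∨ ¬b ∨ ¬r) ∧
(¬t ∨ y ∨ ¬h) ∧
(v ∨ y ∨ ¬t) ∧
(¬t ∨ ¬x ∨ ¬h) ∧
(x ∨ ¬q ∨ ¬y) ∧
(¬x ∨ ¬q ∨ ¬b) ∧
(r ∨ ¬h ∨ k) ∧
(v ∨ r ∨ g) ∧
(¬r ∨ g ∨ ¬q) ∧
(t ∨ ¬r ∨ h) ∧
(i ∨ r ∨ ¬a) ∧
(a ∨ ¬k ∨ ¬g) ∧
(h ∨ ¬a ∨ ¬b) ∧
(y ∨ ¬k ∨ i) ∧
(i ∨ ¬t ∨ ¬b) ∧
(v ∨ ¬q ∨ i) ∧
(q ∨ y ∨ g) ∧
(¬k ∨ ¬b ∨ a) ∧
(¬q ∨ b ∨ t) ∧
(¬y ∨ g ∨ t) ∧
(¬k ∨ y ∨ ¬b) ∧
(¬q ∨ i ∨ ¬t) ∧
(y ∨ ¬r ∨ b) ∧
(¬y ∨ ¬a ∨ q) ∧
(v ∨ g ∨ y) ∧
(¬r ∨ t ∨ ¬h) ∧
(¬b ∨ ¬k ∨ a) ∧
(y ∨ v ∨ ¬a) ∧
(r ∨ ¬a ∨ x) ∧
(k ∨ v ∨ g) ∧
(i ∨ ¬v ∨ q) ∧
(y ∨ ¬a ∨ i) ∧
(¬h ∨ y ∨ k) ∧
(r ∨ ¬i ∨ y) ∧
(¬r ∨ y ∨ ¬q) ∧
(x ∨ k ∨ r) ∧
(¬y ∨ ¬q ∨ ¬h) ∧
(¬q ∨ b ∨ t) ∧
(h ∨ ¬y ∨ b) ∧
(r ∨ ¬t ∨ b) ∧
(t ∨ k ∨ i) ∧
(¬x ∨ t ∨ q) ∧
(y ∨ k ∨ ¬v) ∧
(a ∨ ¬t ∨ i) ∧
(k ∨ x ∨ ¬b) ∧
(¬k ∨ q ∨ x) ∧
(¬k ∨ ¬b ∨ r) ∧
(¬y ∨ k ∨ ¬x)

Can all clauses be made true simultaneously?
No

No, the formula is not satisfiable.

No assignment of truth values to the variables can make all 60 clauses true simultaneously.

The formula is UNSAT (unsatisfiable).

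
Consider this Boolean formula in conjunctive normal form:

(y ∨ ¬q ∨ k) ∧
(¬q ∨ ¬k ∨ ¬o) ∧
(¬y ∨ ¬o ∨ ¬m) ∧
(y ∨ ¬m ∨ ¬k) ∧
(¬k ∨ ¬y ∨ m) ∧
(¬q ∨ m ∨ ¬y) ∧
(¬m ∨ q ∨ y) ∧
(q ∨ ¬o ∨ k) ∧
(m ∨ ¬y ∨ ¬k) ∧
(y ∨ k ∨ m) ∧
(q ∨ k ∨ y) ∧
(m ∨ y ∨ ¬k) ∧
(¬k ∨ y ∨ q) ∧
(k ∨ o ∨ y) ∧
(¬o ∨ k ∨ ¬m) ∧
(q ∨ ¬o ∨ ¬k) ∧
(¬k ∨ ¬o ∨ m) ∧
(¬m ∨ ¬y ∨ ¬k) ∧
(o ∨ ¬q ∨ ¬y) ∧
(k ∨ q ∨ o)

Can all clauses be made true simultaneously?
No

No, the formula is not satisfiable.

No assignment of truth values to the variables can make all 20 clauses true simultaneously.

The formula is UNSAT (unsatisfiable).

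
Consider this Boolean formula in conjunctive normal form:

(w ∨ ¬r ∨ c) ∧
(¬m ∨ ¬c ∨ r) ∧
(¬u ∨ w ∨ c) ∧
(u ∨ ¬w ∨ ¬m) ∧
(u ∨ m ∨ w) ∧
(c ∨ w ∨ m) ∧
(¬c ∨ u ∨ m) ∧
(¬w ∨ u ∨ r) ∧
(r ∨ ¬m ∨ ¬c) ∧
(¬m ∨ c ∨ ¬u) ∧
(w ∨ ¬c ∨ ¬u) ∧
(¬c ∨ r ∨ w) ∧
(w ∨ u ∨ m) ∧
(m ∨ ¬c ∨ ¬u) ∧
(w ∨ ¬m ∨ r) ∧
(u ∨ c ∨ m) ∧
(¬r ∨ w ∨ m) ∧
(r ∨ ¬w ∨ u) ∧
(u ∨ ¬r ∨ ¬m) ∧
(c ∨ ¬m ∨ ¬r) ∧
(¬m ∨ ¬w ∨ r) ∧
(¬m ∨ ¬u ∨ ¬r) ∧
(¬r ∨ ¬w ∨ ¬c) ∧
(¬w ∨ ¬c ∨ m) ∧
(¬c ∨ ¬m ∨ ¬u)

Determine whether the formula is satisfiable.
Yes

Yes, the formula is satisfiable.

One satisfying assignment is: u=True, c=False, m=False, r=False, w=True

Verification: With this assignment, all 25 clauses evaluate to true.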